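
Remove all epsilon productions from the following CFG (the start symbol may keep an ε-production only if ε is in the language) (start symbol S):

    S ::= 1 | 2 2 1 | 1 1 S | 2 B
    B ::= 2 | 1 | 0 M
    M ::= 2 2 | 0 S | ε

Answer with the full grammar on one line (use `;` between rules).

S ::= 1 | 2 2 1 | 1 1 S | 2 B; B ::= 2 | 1 | 0 M | 0; M ::= 2 2 | 0 S

Nullable nonterminals: {M}.
ε ∉ L(G), so no ε-production is kept.
Expand every rule over subsets of its nullable positions: B → 0 M gives 0 M | 0.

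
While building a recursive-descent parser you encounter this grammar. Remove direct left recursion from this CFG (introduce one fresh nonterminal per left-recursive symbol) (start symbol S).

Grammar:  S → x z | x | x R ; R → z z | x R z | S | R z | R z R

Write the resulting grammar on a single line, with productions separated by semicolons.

S → x z | x | x R; R → z z R' | x R z R' | S R'; R' → z R' | z R R' | ε

Left recursion appears on R.
For R: α = {z, z R}, β = {z z, x R z, S}. Rewrite as R → β R' and R' → α R' | ε.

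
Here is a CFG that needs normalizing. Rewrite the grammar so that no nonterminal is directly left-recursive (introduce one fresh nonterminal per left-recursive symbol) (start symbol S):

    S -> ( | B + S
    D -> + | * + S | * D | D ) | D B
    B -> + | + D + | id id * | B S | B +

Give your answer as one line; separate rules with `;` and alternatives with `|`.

S -> ( | B + S; D -> + D' | * + S D' | * D D'; B -> + B' | + D + B' | id id * B'; D' -> ) D' | B D' | eps; B' -> S B' | + B' | eps

D, B are directly left-recursive.
For D: α = {), B}, β = {+, * + S, * D}. Rewrite as D → β D' and D' → α D' | ε.
For B: α = {S, +}, β = {+, + D +, id id *}. Rewrite as B → β B' and B' → α B' | ε.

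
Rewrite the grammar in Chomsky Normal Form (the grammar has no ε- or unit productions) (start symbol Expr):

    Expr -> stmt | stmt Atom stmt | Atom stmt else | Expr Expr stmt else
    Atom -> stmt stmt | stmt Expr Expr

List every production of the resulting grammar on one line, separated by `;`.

Expr -> stmt | X1 Y1 | Atom Y2 | Expr Y3; Atom -> X1 X1 | X1 Y5; X1 -> stmt; X2 -> else; Y1 -> Atom X1; Y2 -> X1 X2; Y3 -> Expr Y4; Y4 -> X1 X2; Y5 -> Expr Expr

Introduce a nonterminal for each terminal appearing in a rule of length ≥ 2: X1 → stmt, X2 → else.
Binarize each right-hand side of length ≥ 3 by chaining fresh nonterminals (Y1, Y2, …): affected rules were Expr → X1 Atom X1; Expr → Atom X1 X2; Expr → Expr Expr X1 X2; Atom → X1 Expr Expr.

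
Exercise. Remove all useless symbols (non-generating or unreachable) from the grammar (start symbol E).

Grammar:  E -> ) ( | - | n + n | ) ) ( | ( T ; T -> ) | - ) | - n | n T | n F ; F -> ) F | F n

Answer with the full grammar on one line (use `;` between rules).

E -> ) ( | - | n + n | ) ) ( | ( T; T -> ) | - ) | - n | n T

Generating nonterminals: {E, T}.
Reachable from E after that: {E, T}.
Removed useless symbols: {F} and every production mentioning them.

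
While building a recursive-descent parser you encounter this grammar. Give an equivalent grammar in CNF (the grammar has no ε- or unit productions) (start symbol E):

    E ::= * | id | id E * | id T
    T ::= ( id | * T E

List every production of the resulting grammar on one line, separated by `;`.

Introduce a nonterminal for each terminal appearing in a rule of length ≥ 2: X1 → id, X2 → *, X3 → (.
Binarize each right-hand side of length ≥ 3 by chaining fresh nonterminals (Y1, Y2, …): affected rules were E → X1 E X2; T → X2 T E.

E ::= * | id | X1 Y1 | X1 T; T ::= X3 X1 | X2 Y2; X1 ::= id; X2 ::= *; X3 ::= (; Y1 ::= E X2; Y2 ::= T E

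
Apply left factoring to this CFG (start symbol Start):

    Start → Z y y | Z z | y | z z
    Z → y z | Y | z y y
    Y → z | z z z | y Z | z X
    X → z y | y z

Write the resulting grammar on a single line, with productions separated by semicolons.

Start → y | z z | Z Start1; Z → y z | Y | z y y; Y → y Z | z Y1; X → z y | y z; Start1 → y y | z; Y1 → ε | z z | X

Start has alternatives sharing prefix 'Z': factor to Start → Z Start1 with Start1 → y y | z.
Y has alternatives sharing prefix 'z': factor to Y → z Y1 with Y1 → ε | z z | X.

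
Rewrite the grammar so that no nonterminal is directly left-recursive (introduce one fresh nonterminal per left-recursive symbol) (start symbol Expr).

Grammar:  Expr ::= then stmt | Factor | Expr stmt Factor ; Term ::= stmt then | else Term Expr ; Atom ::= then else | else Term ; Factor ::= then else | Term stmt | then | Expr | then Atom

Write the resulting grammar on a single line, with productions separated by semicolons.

Directly left-recursive nonterminal: Expr.
For Expr: α = {stmt Factor}, β = {then stmt, Factor}. Rewrite as Expr → β Expr1 and Expr1 → α Expr1 | ε.

Expr ::= then stmt Expr1 | Factor Expr1; Term ::= stmt then | else Term Expr; Atom ::= then else | else Term; Factor ::= then else | Term stmt | then | Expr | then Atom; Expr1 ::= stmt Factor Expr1 | ε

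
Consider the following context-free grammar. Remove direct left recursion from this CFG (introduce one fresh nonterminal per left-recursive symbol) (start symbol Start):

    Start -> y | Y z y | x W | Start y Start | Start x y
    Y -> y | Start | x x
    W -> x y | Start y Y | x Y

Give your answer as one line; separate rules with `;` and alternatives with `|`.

Start -> y Start1 | Y z y Start1 | x W Start1; Y -> y | Start | x x; W -> x y | Start y Y | x Y; Start1 -> y Start Start1 | x y Start1 | ε

Directly left-recursive nonterminal: Start.
For Start: α = {y Start, x y}, β = {y, Y z y, x W}. Rewrite as Start → β Start1 and Start1 → α Start1 | ε.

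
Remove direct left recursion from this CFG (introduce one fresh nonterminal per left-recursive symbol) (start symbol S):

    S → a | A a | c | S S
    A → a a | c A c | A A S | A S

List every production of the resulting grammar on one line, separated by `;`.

S → a S' | A a S' | c S'; A → a a A' | c A c A'; S' → S S' | ε; A' → A S A' | S A' | ε

Left recursion appears on S, A.
For S: α = {S}, β = {a, A a, c}. Rewrite as S → β S' and S' → α S' | ε.
For A: α = {A S, S}, β = {a a, c A c}. Rewrite as A → β A' and A' → α A' | ε.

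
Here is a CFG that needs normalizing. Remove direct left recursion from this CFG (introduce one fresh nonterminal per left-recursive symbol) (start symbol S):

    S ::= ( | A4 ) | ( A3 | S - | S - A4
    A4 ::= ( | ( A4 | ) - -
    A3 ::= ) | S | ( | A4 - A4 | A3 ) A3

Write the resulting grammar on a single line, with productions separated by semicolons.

S, A3 are directly left-recursive.
For S: α = {-, - A4}, β = {(, A4 ), ( A3}. Rewrite as S → β S' and S' → α S' | ε.
For A3: α = {) A3}, β = {), S, (, A4 - A4}. Rewrite as A3 → β A3' and A3' → α A3' | ε.

S ::= ( S' | A4 ) S' | ( A3 S'; A4 ::= ( | ( A4 | ) - -; A3 ::= ) A3' | S A3' | ( A3' | A4 - A4 A3'; S' ::= - S' | - A4 S' | ε; A3' ::= ) A3 A3' | ε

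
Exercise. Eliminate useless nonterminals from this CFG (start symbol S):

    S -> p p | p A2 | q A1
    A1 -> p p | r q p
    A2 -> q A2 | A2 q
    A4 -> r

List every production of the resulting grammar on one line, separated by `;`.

S -> p p | q A1; A1 -> p p | r q p

Generating nonterminals: {A1, A4, S}.
Reachable from S after that: {A1, S}.
Removed useless symbols: {A2, A4} and every production mentioning them.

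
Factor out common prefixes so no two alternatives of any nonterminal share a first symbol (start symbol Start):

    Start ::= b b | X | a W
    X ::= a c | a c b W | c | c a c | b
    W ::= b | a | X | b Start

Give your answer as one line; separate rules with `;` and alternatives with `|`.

X has alternatives sharing prefix 'a c': factor to X → a c X1 with X1 → ε | b W.
X has alternatives sharing prefix 'c': factor to X → c X2 with X2 → ε | a c.
W has alternatives sharing prefix 'b': factor to W → b W1 with W1 → ε | Start.

Start ::= b b | X | a W; X ::= b | a c X1 | c X2; W ::= a | X | b W1; X1 ::= ε | b W; X2 ::= ε | a c; W1 ::= ε | Start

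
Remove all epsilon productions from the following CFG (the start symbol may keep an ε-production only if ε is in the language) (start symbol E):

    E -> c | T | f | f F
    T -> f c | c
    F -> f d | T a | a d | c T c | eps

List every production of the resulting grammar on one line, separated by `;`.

E -> c | T | f | f F; T -> f c | c; F -> f d | T a | a d | c T c

Nullable set = {F}.
ε ∉ L(G), so no ε-production is kept.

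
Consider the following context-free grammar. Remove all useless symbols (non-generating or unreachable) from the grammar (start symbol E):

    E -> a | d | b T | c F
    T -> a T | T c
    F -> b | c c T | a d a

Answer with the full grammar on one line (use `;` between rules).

Generating nonterminals: {E, F}.
Reachable from E after that: {E, F}.
Removed useless symbols: {T} and every production mentioning them.

E -> a | d | c F; F -> b | a d a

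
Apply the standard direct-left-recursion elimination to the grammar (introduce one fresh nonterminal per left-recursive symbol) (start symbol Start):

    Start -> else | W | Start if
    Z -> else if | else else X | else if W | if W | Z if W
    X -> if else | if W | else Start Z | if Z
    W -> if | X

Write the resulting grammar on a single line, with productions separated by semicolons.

Start -> else Start1 | W Start1; Z -> else if Z1 | else else X Z1 | else if W Z1 | if W Z1; X -> if else | if W | else Start Z | if Z; W -> if | X; Start1 -> if Start1 | ε; Z1 -> if W Z1 | ε

Left recursion appears on Start, Z.
For Start: α = {if}, β = {else, W}. Rewrite as Start → β Start1 and Start1 → α Start1 | ε.
For Z: α = {if W}, β = {else if, else else X, else if W, if W}. Rewrite as Z → β Z1 and Z1 → α Z1 | ε.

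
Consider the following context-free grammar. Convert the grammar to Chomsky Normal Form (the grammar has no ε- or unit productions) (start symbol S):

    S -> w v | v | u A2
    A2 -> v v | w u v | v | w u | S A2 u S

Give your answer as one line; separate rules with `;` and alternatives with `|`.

S -> X1 X2 | v | X3 A2; A2 -> X2 X2 | X1 Y1 | v | X1 X3 | S Y2; X1 -> w; X2 -> v; X3 -> u; Y1 -> X3 X2; Y2 -> A2 Y3; Y3 -> X3 S

Introduce a nonterminal for each terminal appearing in a rule of length ≥ 2: X1 → w, X2 → v, X3 → u.
Binarize each right-hand side of length ≥ 3 by chaining fresh nonterminals (Y1, Y2, …): affected rules were A2 → X1 X3 X2; A2 → S A2 X3 S.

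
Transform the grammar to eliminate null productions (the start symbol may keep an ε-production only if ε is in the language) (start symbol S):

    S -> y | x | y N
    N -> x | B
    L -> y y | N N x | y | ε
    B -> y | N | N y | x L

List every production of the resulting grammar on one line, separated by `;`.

Nullable set = {L}.
ε ∉ L(G), so no ε-production is kept.
Expand every rule over subsets of its nullable positions: B → x L gives x L | x.

S -> y | x | y N; N -> x | B; L -> y y | N N x | y; B -> y | N | N y | x L | x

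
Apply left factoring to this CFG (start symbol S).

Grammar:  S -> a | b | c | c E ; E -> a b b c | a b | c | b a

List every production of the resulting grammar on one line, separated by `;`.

S -> a | b | c S'; E -> c | b a | a b E'; S' -> ε | E; E' -> b c | ε

S has alternatives sharing prefix 'c': factor to S → c S' with S' → ε | E.
E has alternatives sharing prefix 'a b': factor to E → a b E' with E' → b c | ε.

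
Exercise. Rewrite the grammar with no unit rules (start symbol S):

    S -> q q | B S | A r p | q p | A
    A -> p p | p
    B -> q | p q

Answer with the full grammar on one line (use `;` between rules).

S -> q q | B S | A r p | q p | p p | p; A -> p p | p; B -> q | p q

Unit pairs: S ⇒* {A}.
For every A with A ⇒* B via unit rules, add B's non-unit alternatives to A; then delete every rule of the form X → Y.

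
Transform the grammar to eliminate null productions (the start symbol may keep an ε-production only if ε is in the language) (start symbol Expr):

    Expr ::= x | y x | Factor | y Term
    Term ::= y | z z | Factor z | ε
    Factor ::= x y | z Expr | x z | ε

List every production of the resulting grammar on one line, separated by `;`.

Expr ::= x | y x | Factor | y Term | y | ε; Term ::= y | z z | Factor z | z; Factor ::= x y | z Expr | z | x z

Nullable nonterminals: {Expr, Factor, Term}.
ε ∈ L(G) since Expr is nullable, so keep Expr → ε.
Expand every rule over subsets of its nullable positions: Expr → y Term gives y Term | y. Term → Factor z gives Factor z | z. Factor → z Expr gives z Expr | z.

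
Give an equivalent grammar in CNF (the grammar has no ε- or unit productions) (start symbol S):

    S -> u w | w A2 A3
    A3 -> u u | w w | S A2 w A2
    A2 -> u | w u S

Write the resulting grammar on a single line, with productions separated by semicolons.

Introduce a nonterminal for each terminal appearing in a rule of length ≥ 2: X1 → u, X2 → w.
Binarize each right-hand side of length ≥ 3 by chaining fresh nonterminals (Y1, Y2, …): affected rules were S → X2 A2 A3; A3 → S A2 X2 A2; A2 → X2 X1 S.

S -> X1 X2 | X2 Y1; A3 -> X1 X1 | X2 X2 | S Y2; A2 -> u | X2 Y4; X1 -> u; X2 -> w; Y1 -> A2 A3; Y2 -> A2 Y3; Y3 -> X2 A2; Y4 -> X1 S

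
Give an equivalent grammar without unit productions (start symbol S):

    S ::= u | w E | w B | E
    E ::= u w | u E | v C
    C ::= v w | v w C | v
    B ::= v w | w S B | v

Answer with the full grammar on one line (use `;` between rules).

S ::= u w | u E | v C | u | w E | w B; E ::= u w | u E | v C; C ::= v w | v w C | v; B ::= v w | w S B | v

Unit pairs: S ⇒* {E}.
Replace each nonterminal's rules with the union of the non-unit rules of every nonterminal it unit-derives.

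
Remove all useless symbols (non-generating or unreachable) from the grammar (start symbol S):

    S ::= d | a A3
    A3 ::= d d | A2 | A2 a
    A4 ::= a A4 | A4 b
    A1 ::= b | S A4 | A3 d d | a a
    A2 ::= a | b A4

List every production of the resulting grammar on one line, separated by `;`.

Generating nonterminals: {A1, A2, A3, S}.
Reachable from S after that: {A2, A3, S}.
Removed useless symbols: {A1, A4} and every production mentioning them.

S ::= d | a A3; A3 ::= d d | A2 | A2 a; A2 ::= a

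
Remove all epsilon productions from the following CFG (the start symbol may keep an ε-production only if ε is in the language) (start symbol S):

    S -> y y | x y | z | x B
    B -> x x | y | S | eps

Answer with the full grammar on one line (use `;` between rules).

Nullable nonterminals: {B}.
ε ∉ L(G), so no ε-production is kept.
Add the nullable-subset variants: S → x B gives x B | x.

S -> y y | x y | z | x B | x; B -> x x | y | S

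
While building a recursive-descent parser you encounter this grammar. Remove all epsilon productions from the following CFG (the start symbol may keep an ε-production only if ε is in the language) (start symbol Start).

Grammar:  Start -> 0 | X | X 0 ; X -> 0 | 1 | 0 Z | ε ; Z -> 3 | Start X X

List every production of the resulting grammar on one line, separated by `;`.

Nullable set = {Start, X, Z}.
ε ∈ L(G) since Start is nullable, so keep Start → ε.
Expand every rule over subsets of its nullable positions: Z → Start X X gives Start X X | Start X | Start | X X | X.

Start -> 0 | X | X 0 | ε; X -> 0 | 1 | 0 Z; Z -> 3 | Start X X | Start X | Start | X X | X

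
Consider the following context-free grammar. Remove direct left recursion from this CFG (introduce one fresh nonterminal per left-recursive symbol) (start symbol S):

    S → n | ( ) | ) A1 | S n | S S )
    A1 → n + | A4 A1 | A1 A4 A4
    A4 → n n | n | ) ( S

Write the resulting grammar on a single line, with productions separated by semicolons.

S → n S' | ( ) S' | ) A1 S'; A1 → n + A1' | A4 A1 A1'; A4 → n n | n | ) ( S; S' → n S' | S ) S' | eps; A1' → A4 A4 A1' | eps

Left recursion appears on S, A1.
For S: α = {n, S )}, β = {n, ( ), ) A1}. Rewrite as S → β S' and S' → α S' | ε.
For A1: α = {A4 A4}, β = {n +, A4 A1}. Rewrite as A1 → β A1' and A1' → α A1' | ε.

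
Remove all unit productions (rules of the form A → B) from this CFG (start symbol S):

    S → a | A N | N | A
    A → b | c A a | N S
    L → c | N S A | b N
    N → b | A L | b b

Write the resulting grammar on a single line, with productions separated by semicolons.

S → a | A N | b | A L | b b | c A a | N S; A → b | c A a | N S; L → c | N S A | b N; N → b | A L | b b

Unit pairs: S ⇒* {A, N}.
Replace each nonterminal's rules with the union of the non-unit rules of every nonterminal it unit-derives.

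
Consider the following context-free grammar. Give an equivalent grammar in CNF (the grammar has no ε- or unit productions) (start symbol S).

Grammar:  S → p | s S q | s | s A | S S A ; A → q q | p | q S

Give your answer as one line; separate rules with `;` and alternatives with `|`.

Introduce a nonterminal for each terminal appearing in a rule of length ≥ 2: X1 → s, X2 → q.
Binarize each right-hand side of length ≥ 3 by chaining fresh nonterminals (Y1, Y2, …): affected rules were S → X1 S X2; S → S S A.

S → p | X1 Y1 | s | X1 A | S Y2; A → X2 X2 | p | X2 S; X1 → s; X2 → q; Y1 → S X2; Y2 → S A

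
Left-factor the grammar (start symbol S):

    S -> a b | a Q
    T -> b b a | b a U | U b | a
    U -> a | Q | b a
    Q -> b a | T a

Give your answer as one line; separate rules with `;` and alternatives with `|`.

S -> a S'; T -> U b | a | b T'; U -> a | Q | b a; Q -> b a | T a; S' -> b | Q; T' -> b a | a U

S has alternatives sharing prefix 'a': factor to S → a S' with S' → b | Q.
T has alternatives sharing prefix 'b': factor to T → b T' with T' → b a | a U.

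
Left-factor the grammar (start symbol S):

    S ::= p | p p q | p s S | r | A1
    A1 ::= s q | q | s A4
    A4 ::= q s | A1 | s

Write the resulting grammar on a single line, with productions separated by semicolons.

S ::= r | A1 | p S'; A1 ::= q | s A1'; A4 ::= q s | A1 | s; S' ::= ε | p q | s S; A1' ::= q | A4

S has alternatives sharing prefix 'p': factor to S → p S' with S' → ε | p q | s S.
A1 has alternatives sharing prefix 's': factor to A1 → s A1' with A1' → q | A4.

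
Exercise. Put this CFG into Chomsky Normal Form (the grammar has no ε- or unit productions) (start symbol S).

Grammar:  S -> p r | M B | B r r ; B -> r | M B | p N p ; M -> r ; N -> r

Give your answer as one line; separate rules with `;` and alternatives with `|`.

Introduce a nonterminal for each terminal appearing in a rule of length ≥ 2: X1 → p, X2 → r.
Binarize each right-hand side of length ≥ 3 by chaining fresh nonterminals (Y1, Y2, …): affected rules were S → B X2 X2; B → X1 N X1.

S -> X1 X2 | M B | B Y1; B -> r | M B | X1 Y2; M -> r; N -> r; X1 -> p; X2 -> r; Y1 -> X2 X2; Y2 -> N X1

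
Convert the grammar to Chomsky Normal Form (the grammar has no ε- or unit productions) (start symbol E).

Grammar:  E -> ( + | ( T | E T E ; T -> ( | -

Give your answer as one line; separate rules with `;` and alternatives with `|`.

E -> X1 X2 | X1 T | E Y1; T -> ( | -; X1 -> (; X2 -> +; Y1 -> T E

Introduce a nonterminal for each terminal appearing in a rule of length ≥ 2: X1 → (, X2 → +.
Binarize each right-hand side of length ≥ 3 by chaining fresh nonterminals (Y1, Y2, …): affected rules were E → E T E.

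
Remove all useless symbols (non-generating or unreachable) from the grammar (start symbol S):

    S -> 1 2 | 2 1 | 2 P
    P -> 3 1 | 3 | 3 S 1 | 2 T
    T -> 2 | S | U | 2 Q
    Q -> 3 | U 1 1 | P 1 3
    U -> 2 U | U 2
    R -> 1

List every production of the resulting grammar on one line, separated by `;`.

Generating nonterminals: {P, Q, R, S, T}.
Reachable from S after that: {P, Q, S, T}.
Removed useless symbols: {R, U} and every production mentioning them.

S -> 1 2 | 2 1 | 2 P; P -> 3 1 | 3 | 3 S 1 | 2 T; T -> 2 | S | 2 Q; Q -> 3 | P 1 3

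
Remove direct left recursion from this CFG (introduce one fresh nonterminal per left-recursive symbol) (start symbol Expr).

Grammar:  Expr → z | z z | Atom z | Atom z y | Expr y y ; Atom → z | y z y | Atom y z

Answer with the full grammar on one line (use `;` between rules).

Expr → z Expr1 | z z Expr1 | Atom z Expr1 | Atom z y Expr1; Atom → z Atom1 | y z y Atom1; Expr1 → y y Expr1 | epsilon; Atom1 → y z Atom1 | epsilon

Expr, Atom are directly left-recursive.
For Expr: α = {y y}, β = {z, z z, Atom z, Atom z y}. Rewrite as Expr → β Expr1 and Expr1 → α Expr1 | ε.
For Atom: α = {y z}, β = {z, y z y}. Rewrite as Atom → β Atom1 and Atom1 → α Atom1 | ε.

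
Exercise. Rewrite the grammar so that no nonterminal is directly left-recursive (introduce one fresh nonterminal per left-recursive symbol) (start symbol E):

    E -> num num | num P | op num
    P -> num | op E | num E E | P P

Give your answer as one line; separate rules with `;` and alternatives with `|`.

E -> num num | num P | op num; P -> num P' | op E P' | num E E P'; P' -> P P' | eps

Directly left-recursive nonterminal: P.
For P: α = {P}, β = {num, op E, num E E}. Rewrite as P → β P' and P' → α P' | ε.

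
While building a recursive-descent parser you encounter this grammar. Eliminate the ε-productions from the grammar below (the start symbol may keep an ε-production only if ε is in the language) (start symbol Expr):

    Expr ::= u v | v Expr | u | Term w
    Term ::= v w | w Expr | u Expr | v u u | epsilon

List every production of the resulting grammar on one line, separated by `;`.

Nullable set = {Term}.
ε ∉ L(G), so no ε-production is kept.
Add the nullable-subset variants: Expr → Term w gives Term w | w.

Expr ::= u v | v Expr | u | Term w | w; Term ::= v w | w Expr | u Expr | v u u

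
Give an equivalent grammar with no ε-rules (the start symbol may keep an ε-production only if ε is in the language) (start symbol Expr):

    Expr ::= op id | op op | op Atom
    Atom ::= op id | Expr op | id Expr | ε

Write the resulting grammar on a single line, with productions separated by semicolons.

Nullable nonterminals: {Atom}.
ε ∉ L(G), so no ε-production is kept.
Add the nullable-subset variants: Expr → op Atom gives op Atom | op.

Expr ::= op id | op op | op Atom | op; Atom ::= op id | Expr op | id Expr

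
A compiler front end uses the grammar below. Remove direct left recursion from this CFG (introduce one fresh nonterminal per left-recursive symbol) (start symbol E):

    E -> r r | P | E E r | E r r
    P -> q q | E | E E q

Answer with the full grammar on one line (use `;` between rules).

E -> r r E' | P E'; P -> q q | E | E E q; E' -> E r E' | r r E' | epsilon

Left recursion appears on E.
For E: α = {E r, r r}, β = {r r, P}. Rewrite as E → β E' and E' → α E' | ε.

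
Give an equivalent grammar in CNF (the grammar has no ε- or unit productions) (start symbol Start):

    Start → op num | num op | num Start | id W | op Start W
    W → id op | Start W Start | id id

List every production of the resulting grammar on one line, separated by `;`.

Start → X1 X2 | X2 X1 | X2 Start | X3 W | X1 Y1; W → X3 X1 | Start Y2 | X3 X3; X1 → op; X2 → num; X3 → id; Y1 → Start W; Y2 → W Start

Introduce a nonterminal for each terminal appearing in a rule of length ≥ 2: X1 → op, X2 → num, X3 → id.
Binarize each right-hand side of length ≥ 3 by chaining fresh nonterminals (Y1, Y2, …): affected rules were Start → X1 Start W; W → Start W Start.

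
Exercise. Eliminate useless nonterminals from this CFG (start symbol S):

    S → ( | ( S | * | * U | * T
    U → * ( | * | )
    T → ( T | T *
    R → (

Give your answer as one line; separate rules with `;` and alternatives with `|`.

Generating nonterminals: {R, S, U}.
Reachable from S after that: {S, U}.
Removed useless symbols: {R, T} and every production mentioning them.

S → ( | ( S | * | * U; U → * ( | * | )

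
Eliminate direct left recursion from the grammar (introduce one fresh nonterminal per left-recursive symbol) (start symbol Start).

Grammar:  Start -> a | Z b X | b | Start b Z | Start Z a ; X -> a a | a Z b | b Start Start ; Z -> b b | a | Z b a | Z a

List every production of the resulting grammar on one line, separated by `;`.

Directly left-recursive nonterminals: Start, Z.
For Start: α = {b Z, Z a}, β = {a, Z b X, b}. Rewrite as Start → β Start1 and Start1 → α Start1 | ε.
For Z: α = {b a, a}, β = {b b, a}. Rewrite as Z → β Z1 and Z1 → α Z1 | ε.

Start -> a Start1 | Z b X Start1 | b Start1; X -> a a | a Z b | b Start Start; Z -> b b Z1 | a Z1; Start1 -> b Z Start1 | Z a Start1 | ε; Z1 -> b a Z1 | a Z1 | ε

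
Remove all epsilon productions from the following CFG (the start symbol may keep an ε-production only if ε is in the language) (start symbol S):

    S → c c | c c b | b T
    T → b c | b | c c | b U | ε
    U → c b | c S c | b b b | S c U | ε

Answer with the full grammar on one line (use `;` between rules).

Nullable set = {T, U}.
ε ∉ L(G), so no ε-production is kept.
Expand every rule over subsets of its nullable positions: S → b T gives b T | b. U → S c U gives S c U | S c.

S → c c | c c b | b T | b; T → b c | b | c c | b U; U → c b | c S c | b b b | S c U | S c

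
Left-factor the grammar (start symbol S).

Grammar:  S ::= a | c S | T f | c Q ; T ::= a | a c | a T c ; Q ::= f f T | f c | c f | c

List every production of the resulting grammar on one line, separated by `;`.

S has alternatives sharing prefix 'c': factor to S → c S' with S' → S | Q.
T has alternatives sharing prefix 'a': factor to T → a T' with T' → ε | c | T c.
Q has alternatives sharing prefix 'f': factor to Q → f Q' with Q' → f T | c.
Q has alternatives sharing prefix 'c': factor to Q → c Q'' with Q'' → f | ε.

S ::= a | T f | c S'; T ::= a T'; Q ::= f Q' | c Q''; S' ::= S | Q; T' ::= ε | c | T c; Q' ::= f T | c; Q'' ::= f | ε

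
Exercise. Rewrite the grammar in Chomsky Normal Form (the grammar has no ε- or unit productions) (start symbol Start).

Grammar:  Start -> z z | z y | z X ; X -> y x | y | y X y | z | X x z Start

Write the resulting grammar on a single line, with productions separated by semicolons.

Introduce a nonterminal for each terminal appearing in a rule of length ≥ 2: X1 → z, X2 → y, X3 → x.
Binarize each right-hand side of length ≥ 3 by chaining fresh nonterminals (Y1, Y2, …): affected rules were X → X2 X X2; X → X X3 X1 Start.

Start -> X1 X1 | X1 X2 | X1 X; X -> X2 X3 | y | X2 Y1 | z | X Y2; X1 -> z; X2 -> y; X3 -> x; Y1 -> X X2; Y2 -> X3 Y3; Y3 -> X1 Start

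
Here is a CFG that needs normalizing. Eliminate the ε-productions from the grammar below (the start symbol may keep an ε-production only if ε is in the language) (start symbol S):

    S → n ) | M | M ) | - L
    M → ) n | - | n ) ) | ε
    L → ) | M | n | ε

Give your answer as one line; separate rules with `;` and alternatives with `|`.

S → n ) | M | M ) | ) | - L | - | ε; M → ) n | - | n ) ); L → ) | M | n

Nullable set = {L, M, S}.
ε ∈ L(G) since S is nullable, so keep S → ε.
Add the nullable-subset variants: S → M ) gives M ) | ). S → - L gives - L | -.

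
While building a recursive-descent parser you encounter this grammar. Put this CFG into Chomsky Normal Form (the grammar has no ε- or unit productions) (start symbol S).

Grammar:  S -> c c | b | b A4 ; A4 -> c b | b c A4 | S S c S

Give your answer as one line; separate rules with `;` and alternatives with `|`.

S -> X1 X1 | b | X2 A4; A4 -> X1 X2 | X2 Y1 | S Y2; X1 -> c; X2 -> b; Y1 -> X1 A4; Y2 -> S Y3; Y3 -> X1 S

Introduce a nonterminal for each terminal appearing in a rule of length ≥ 2: X1 → c, X2 → b.
Binarize each right-hand side of length ≥ 3 by chaining fresh nonterminals (Y1, Y2, …): affected rules were A4 → X2 X1 A4; A4 → S S X1 S.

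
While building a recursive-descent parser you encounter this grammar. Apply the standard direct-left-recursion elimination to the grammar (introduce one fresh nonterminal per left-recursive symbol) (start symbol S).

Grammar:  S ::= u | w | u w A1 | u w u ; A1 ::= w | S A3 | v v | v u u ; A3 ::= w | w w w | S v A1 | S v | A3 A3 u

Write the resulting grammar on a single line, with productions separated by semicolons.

S ::= u | w | u w A1 | u w u; A1 ::= w | S A3 | v v | v u u; A3 ::= w A3' | w w w A3' | S v A1 A3' | S v A3'; A3' ::= A3 u A3' | ε

A3 is directly left-recursive.
For A3: α = {A3 u}, β = {w, w w w, S v A1, S v}. Rewrite as A3 → β A3' and A3' → α A3' | ε.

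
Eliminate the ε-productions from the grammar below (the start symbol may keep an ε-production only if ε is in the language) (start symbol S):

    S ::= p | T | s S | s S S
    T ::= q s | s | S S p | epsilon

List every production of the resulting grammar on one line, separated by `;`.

S ::= p | T | s S | s | s S S | ε; T ::= q s | s | S S p | S p | p

Nullable set = {S, T}.
ε ∈ L(G) since S is nullable, so keep S → ε.
Add the nullable-subset variants: S → s S gives s S | s. T → S S p gives S S p | S p | p.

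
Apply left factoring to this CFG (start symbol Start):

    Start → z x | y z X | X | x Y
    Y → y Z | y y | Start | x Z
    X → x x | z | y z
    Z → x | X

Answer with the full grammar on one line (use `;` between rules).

Y has alternatives sharing prefix 'y': factor to Y → y Y1 with Y1 → Z | y.

Start → z x | y z X | X | x Y; Y → Start | x Z | y Y1; X → x x | z | y z; Z → x | X; Y1 → Z | y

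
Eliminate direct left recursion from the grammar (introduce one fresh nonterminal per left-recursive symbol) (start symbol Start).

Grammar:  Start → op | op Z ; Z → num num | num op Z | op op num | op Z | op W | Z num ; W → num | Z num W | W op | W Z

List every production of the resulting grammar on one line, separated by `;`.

Directly left-recursive nonterminals: Z, W.
For Z: α = {num}, β = {num num, num op Z, op op num, op Z, op W}. Rewrite as Z → β Z1 and Z1 → α Z1 | ε.
For W: α = {op, Z}, β = {num, Z num W}. Rewrite as W → β W1 and W1 → α W1 | ε.

Start → op | op Z; Z → num num Z1 | num op Z Z1 | op op num Z1 | op Z Z1 | op W Z1; W → num W1 | Z num W W1; Z1 → num Z1 | ε; W1 → op W1 | Z W1 | ε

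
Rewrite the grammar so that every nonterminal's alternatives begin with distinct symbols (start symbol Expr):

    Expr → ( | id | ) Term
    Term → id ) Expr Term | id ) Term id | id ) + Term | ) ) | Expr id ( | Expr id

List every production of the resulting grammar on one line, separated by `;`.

Term has alternatives sharing prefix 'id )': factor to Term → id ) Term1 with Term1 → Expr Term | Term id | + Term.
Term has alternatives sharing prefix 'Expr id': factor to Term → Expr id Term2 with Term2 → ( | ε.

Expr → ( | id | ) Term; Term → ) ) | id ) Term1 | Expr id Term2; Term1 → Expr Term | Term id | + Term; Term2 → ( | ε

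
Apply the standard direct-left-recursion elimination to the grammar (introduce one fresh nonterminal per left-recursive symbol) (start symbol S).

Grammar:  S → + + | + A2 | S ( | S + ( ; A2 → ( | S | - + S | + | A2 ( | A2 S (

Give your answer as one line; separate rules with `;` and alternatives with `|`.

Directly left-recursive nonterminals: S, A2.
For S: α = {(, + (}, β = {+ +, + A2}. Rewrite as S → β S' and S' → α S' | ε.
For A2: α = {(, S (}, β = {(, S, - + S, +}. Rewrite as A2 → β A2' and A2' → α A2' | ε.

S → + + S' | + A2 S'; A2 → ( A2' | S A2' | - + S A2' | + A2'; S' → ( S' | + ( S' | eps; A2' → ( A2' | S ( A2' | eps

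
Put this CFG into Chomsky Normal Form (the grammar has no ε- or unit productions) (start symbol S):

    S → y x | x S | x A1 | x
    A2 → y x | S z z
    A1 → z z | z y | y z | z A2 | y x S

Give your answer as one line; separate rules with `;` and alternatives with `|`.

Introduce a nonterminal for each terminal appearing in a rule of length ≥ 2: X1 → y, X2 → x, X3 → z.
Binarize each right-hand side of length ≥ 3 by chaining fresh nonterminals (Y1, Y2, …): affected rules were A2 → S X3 X3; A1 → X1 X2 S.

S → X1 X2 | X2 S | X2 A1 | x; A2 → X1 X2 | S Y1; A1 → X3 X3 | X3 X1 | X1 X3 | X3 A2 | X1 Y2; X1 → y; X2 → x; X3 → z; Y1 → X3 X3; Y2 → X2 S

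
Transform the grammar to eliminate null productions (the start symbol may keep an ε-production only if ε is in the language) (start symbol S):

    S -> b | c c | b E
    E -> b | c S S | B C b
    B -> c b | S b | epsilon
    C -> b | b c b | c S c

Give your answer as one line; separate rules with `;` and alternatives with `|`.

S -> b | c c | b E; E -> b | c S S | B C b | C b; B -> c b | S b; C -> b | b c b | c S c

Nullable set = {B}.
ε ∉ L(G), so no ε-production is kept.
For each production, add variants omitting each subset of nullable occurrences: E → B C b gives B C b | C b.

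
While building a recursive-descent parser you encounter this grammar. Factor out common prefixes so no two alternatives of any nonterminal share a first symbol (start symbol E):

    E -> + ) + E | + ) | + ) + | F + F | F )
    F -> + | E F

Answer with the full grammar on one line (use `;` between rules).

E -> + ) E' | F E''; F -> + | E F; E' -> epsilon | + E'''; E'' -> + F | ); E''' -> E | epsilon

E has alternatives sharing prefix '+ )': factor to E → + ) E' with E' → + E | ε | +.
E has alternatives sharing prefix 'F': factor to E → F E'' with E'' → + F | ).
E' has alternatives sharing prefix '+': factor to E' → + E''' with E''' → E | ε.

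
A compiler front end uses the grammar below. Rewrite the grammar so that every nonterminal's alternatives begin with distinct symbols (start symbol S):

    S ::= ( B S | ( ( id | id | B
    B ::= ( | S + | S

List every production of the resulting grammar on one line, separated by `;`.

S ::= id | B | ( S'; B ::= ( | S B'; S' ::= B S | ( id; B' ::= + | ε

S has alternatives sharing prefix '(': factor to S → ( S' with S' → B S | ( id.
B has alternatives sharing prefix 'S': factor to B → S B' with B' → + | ε.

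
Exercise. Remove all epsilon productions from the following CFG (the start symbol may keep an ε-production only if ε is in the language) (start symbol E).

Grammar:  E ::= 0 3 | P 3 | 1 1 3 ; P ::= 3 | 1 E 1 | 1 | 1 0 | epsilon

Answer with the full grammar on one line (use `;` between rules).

E ::= 0 3 | P 3 | 3 | 1 1 3; P ::= 3 | 1 E 1 | 1 | 1 0

Nullable nonterminals: {P}.
ε ∉ L(G), so no ε-production is kept.
Expand every rule over subsets of its nullable positions: E → P 3 gives P 3 | 3.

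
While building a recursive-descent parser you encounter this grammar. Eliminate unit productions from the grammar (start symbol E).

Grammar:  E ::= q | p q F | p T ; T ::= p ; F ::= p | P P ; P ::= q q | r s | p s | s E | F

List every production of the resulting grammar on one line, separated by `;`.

Unit pairs: P ⇒* {F}.
Replace each nonterminal's rules with the union of the non-unit rules of every nonterminal it unit-derives.

E ::= q | p q F | p T; T ::= p; F ::= p | P P; P ::= p | P P | q q | r s | p s | s E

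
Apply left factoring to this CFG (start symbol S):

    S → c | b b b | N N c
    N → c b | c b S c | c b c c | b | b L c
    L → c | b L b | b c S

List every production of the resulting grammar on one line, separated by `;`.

S → c | b b b | N N c; N → c b N' | b N''; L → c | b L'; N' → ε | S c | c c; N'' → ε | L c; L' → L b | c S

N has alternatives sharing prefix 'c b': factor to N → c b N' with N' → ε | S c | c c.
N has alternatives sharing prefix 'b': factor to N → b N'' with N'' → ε | L c.
L has alternatives sharing prefix 'b': factor to L → b L' with L' → L b | c S.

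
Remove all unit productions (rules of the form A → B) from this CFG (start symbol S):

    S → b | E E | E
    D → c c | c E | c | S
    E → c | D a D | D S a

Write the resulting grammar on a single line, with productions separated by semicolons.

Unit pairs: D ⇒* {E, S}; S ⇒* {E}.
For each unit pair (A, B), copy every non-unit production of B to A, then drop all unit productions.

S → c | D a D | D S a | b | E E; D → b | E E | c | D a D | D S a | c c | c E; E → c | D a D | D S a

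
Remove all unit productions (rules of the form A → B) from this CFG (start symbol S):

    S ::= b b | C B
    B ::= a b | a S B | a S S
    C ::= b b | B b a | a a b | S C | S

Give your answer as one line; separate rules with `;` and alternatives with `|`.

S ::= b b | C B; B ::= a b | a S B | a S S; C ::= b b | B b a | a a b | S C | C B

Unit pairs: C ⇒* {S}.
For each unit pair (A, B), copy every non-unit production of B to A, then drop all unit productions.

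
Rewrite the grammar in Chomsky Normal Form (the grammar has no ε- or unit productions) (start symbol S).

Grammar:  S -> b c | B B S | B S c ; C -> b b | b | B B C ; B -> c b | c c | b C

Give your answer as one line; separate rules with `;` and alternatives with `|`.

S -> X1 X2 | B Y1 | B Y2; C -> X1 X1 | b | B Y3; B -> X2 X1 | X2 X2 | X1 C; X1 -> b; X2 -> c; Y1 -> B S; Y2 -> S X2; Y3 -> B C

Introduce a nonterminal for each terminal appearing in a rule of length ≥ 2: X1 → b, X2 → c.
Binarize each right-hand side of length ≥ 3 by chaining fresh nonterminals (Y1, Y2, …): affected rules were S → B B S; S → B S X2; C → B B C.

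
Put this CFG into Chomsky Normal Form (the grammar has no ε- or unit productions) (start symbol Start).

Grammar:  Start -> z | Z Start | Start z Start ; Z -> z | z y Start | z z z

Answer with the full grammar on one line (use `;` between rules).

Start -> z | Z Start | Start Y1; Z -> z | X1 Y2 | X1 Y3; X1 -> z; X2 -> y; Y1 -> X1 Start; Y2 -> X2 Start; Y3 -> X1 X1

Introduce a nonterminal for each terminal appearing in a rule of length ≥ 2: X1 → z, X2 → y.
Binarize each right-hand side of length ≥ 3 by chaining fresh nonterminals (Y1, Y2, …): affected rules were Start → Start X1 Start; Z → X1 X2 Start; Z → X1 X1 X1.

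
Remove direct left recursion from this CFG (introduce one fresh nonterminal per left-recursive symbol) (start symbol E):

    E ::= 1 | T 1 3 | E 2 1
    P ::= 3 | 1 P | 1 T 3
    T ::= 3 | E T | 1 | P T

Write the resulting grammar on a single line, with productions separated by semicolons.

Directly left-recursive nonterminal: E.
For E: α = {2 1}, β = {1, T 1 3}. Rewrite as E → β E' and E' → α E' | ε.

E ::= 1 E' | T 1 3 E'; P ::= 3 | 1 P | 1 T 3; T ::= 3 | E T | 1 | P T; E' ::= 2 1 E' | ε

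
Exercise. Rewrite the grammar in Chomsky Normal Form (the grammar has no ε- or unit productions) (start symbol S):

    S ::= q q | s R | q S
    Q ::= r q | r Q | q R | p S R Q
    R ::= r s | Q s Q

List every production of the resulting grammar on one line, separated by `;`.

S ::= X1 X1 | X2 R | X1 S; Q ::= X3 X1 | X3 Q | X1 R | X4 Y1; R ::= X3 X2 | Q Y3; X1 ::= q; X2 ::= s; X3 ::= r; X4 ::= p; Y1 ::= S Y2; Y2 ::= R Q; Y3 ::= X2 Q

Introduce a nonterminal for each terminal appearing in a rule of length ≥ 2: X1 → q, X2 → s, X3 → r, X4 → p.
Binarize each right-hand side of length ≥ 3 by chaining fresh nonterminals (Y1, Y2, …): affected rules were Q → X4 S R Q; R → Q X2 Q.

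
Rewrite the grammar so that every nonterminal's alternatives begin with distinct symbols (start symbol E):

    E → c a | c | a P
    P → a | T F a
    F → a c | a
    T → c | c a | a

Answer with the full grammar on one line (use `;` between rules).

E → a P | c E'; P → a | T F a; F → a F'; T → a | c T'; E' → a | ε; F' → c | ε; T' → ε | a

E has alternatives sharing prefix 'c': factor to E → c E' with E' → a | ε.
F has alternatives sharing prefix 'a': factor to F → a F' with F' → c | ε.
T has alternatives sharing prefix 'c': factor to T → c T' with T' → ε | a.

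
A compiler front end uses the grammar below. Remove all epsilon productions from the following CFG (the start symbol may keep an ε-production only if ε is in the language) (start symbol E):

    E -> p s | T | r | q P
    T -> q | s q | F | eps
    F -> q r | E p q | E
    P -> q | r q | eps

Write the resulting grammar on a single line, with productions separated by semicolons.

E -> p s | T | r | q P | q | eps; T -> q | s q | F; F -> q r | E p q | p q | E; P -> q | r q

The nullable symbols are {E, F, P, T}.
ε ∈ L(G) since E is nullable, so keep E → ε.
Expand every rule over subsets of its nullable positions: E → q P gives q P | q. F → E p q gives E p q | p q.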